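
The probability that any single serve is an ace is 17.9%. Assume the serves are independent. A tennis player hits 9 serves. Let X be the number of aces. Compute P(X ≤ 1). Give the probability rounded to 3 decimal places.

0.502

X ~ Binomial(9, 0.179); P(X ≤ 1) = Σ C(9,k) p^k (1−p)^(9−k) over k:
  k=0: C(9,0)·0.179^0·0.821^9 = 0.16947
  k=1: C(9,1)·0.179^1·0.821^8 = 0.33254
Total = 0.50201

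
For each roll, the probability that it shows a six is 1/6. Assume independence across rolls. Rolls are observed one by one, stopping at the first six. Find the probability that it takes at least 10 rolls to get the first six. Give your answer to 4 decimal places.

0.1938

Y = number of rolls to the first success; geometric, p = 0.166667.
P(Y > 9) = P(first 9 all fail) = (1−p)^9 = 0.193807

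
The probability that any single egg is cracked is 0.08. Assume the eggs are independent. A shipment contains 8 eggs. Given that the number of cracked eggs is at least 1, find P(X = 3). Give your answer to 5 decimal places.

0.03882

X ~ Binomial(8, 0.08). Want P(X=3 | X≥1) = P(X=3) / P(X≥1).
P(X=3) = C(8,3)·0.08^3·0.92^5 = 0.0188972
P(X≥1) = 1 − 0.5132189 = 0.4867811
Ratio = 0.0188972 / 0.4867811 = 0.0388207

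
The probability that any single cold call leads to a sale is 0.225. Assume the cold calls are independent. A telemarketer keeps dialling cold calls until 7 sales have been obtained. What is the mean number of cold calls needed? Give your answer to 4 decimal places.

31.1111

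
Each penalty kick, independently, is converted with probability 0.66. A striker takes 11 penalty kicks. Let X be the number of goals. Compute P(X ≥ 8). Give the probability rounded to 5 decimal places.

0.45358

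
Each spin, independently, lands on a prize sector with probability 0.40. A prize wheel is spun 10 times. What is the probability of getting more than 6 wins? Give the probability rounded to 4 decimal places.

0.0548

X ~ Binomial(10, 0.40); P(X ≥ 7) = Σ C(10,k) p^k (1−p)^(10−k) over k:
  k=7: C(10,7)·0.40^7·0.60^3 = 0.042467
  k=8: C(10,8)·0.40^8·0.60^2 = 0.010617
  k=9: C(10,9)·0.40^9·0.60^1 = 0.001573
  k=10: C(10,10)·0.40^10·0.60^0 = 0.000105
Total = 0.054762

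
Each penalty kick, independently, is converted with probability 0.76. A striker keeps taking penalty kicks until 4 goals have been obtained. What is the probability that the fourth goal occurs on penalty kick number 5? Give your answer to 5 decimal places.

Y = trial on which the fourth success occurs; negative binomial, r=4, p=0.76.
P(Y=5) = C(4,3) · p^4 · (1−p)^1
= 4 · 0.33362 · 0.24 = 0.3202769

0.32028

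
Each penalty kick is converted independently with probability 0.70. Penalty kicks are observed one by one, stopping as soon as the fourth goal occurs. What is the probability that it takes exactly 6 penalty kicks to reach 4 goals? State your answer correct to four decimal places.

0.2161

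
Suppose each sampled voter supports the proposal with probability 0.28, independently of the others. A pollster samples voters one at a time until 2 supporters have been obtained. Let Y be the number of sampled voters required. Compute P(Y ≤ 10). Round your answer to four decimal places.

Finishing within 10 sampled voters ⇔ at least 2 successes in the first 10. With X ~ Binomial(10, 0.28), P(Y ≤ 10) = 1 − P(X ≤ 1).
  k=0: C(10,0)·0.28^0·0.72^10 = 0.037439
  k=1: C(10,1)·0.28^1·0.72^9 = 0.145596
1 − 0.183035 = 0.816965

0.8170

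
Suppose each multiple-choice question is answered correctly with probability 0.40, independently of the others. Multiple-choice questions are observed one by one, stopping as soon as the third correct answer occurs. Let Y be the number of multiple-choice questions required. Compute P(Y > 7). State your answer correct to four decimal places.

0.4199

Needing more than 7 multiple-choice questions ⇔ fewer than 3 successes in the first 7. With X ~ Binomial(7, 0.40), P(Y > 7) = P(X ≤ 2).
  k=0: C(7,0)·0.40^0·0.60^7 = 0.027994
  k=1: C(7,1)·0.40^1·0.60^6 = 0.130637
  k=2: C(7,2)·0.40^2·0.60^5 = 0.261274
P(X ≤ 2) = 0.419904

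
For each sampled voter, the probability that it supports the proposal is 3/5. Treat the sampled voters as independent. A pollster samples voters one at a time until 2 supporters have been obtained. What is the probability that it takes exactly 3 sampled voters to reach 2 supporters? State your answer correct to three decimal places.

0.288

Y = trial on which the second success occurs; negative binomial, r=2, p=0.60.
P(Y=3) = C(2,1) · p^2 · (1−p)^1
= 2 · 0.36 · 0.4 = 0.28800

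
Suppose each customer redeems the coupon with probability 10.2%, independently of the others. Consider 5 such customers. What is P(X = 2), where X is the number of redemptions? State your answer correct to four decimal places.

0.0753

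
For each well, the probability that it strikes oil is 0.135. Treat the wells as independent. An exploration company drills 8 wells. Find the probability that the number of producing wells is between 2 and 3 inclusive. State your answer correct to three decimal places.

0.280

X ~ Binomial(8, 0.135); P(2 ≤ X ≤ 3) = Σ C(8,k) p^k (1−p)^(8−k) over k:
  k=2: C(8,2)·0.135^2·0.865^6 = 0.21376
  k=3: C(8,3)·0.135^3·0.865^5 = 0.06672
Total = 0.28048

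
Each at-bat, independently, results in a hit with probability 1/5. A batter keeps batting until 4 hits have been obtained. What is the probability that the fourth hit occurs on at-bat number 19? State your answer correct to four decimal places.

0.0459

Y = trial on which the fourth success occurs; negative binomial, r=4, p=0.20.
P(Y=19) = C(18,3) · p^4 · (1−p)^15
= 816 · 0.0016 · 0.035184 = 0.045937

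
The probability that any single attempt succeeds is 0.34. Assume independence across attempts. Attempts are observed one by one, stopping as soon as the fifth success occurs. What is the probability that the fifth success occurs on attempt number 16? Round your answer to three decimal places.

Y = trial on which the fifth success occurs; negative binomial, r=5, p=0.34.
P(Y=16) = C(15,4) · p^5 · (1−p)^11
= 1365 · 0.0045435 · 0.010351 = 0.06420

0.064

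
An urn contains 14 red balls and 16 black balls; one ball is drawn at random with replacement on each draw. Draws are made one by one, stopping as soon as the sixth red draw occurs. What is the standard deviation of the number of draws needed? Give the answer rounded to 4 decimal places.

3.8333

Y = total draws until the sixth success; negative binomial with r=6, p=0.466667.
SD(Y) = √[r(1−p)/p²] = √(14.693878) = 3.833259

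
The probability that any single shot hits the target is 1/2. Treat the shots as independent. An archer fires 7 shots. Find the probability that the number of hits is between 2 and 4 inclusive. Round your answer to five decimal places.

0.71094

X ~ Binomial(7, 0.50); P(2 ≤ X ≤ 4) = Σ C(7,k) p^k (1−p)^(7−k) over k:
  k=2: C(7,2)·0.50^2·0.50^5 = 0.1640625
  k=3: C(7,3)·0.50^3·0.50^4 = 0.2734375
  k=4: C(7,4)·0.50^4·0.50^3 = 0.2734375
Total = 0.7109375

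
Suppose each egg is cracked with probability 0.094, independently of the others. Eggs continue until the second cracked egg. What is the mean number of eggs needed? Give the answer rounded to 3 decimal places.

21.277

Y = total eggs until the second success; negative binomial with r=2, p=0.094.
E[Y] = r / p = 2 / 0.094 = 21.27660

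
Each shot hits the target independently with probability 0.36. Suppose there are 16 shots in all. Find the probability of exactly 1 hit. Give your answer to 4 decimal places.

X ~ Binomial(n=16, p=0.36).
P(X=1) = C(16,1) · p^1 · (1−p)^15
= 16 · 0.36 · 0.0012379 = 0.007131

0.0071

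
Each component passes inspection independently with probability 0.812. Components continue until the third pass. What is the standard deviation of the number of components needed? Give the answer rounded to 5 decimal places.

0.92488

Y = total components until the third success; negative binomial with r=3, p=0.812.
SD(Y) = √[r(1−p)/p²] = √(0.8553957) = 0.9248760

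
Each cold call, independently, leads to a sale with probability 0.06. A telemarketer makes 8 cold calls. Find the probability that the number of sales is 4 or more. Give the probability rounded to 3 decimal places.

X ~ Binomial(8, 0.06); P(X ≥ 4) = Σ C(8,k) p^k (1−p)^(8−k) over k:
  k=4: C(8,4)·0.06^4·0.94^4 = 0.00071
  k=5: C(8,5)·0.06^5·0.94^3 = 0.00004
  k=6: C(8,6)·0.06^6·0.94^2 = 0.00000
  k=7: C(8,7)·0.06^7·0.94^1 = 0.00000
  k=8: C(8,8)·0.06^8·0.94^0 = 0.00000
Total = 0.00075

0.001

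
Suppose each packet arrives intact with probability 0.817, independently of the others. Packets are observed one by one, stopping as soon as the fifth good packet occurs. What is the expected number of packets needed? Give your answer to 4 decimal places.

6.1200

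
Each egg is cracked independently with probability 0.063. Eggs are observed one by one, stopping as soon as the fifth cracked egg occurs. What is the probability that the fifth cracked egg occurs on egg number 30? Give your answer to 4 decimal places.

0.0046

Y = trial on which the fifth success occurs; negative binomial, r=5, p=0.063.
P(Y=30) = C(29,4) · p^5 · (1−p)^25
= 23751 · 9.9244e-07 · 0.19656 = 0.004633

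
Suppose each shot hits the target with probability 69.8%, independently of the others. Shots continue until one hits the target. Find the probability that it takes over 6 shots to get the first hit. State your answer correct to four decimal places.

0.0008

Y = number of shots to the first success; geometric, p = 0.698.
P(Y > 6) = P(first 6 all fail) = (1−p)^6 = 0.000759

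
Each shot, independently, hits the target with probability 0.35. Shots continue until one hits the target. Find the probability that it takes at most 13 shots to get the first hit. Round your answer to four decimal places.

Y = number of shots to the first success; geometric, p = 0.35.
P(Y ≤ 13) = 1 − (1−p)^13 = 1 − 0.003697 = 0.996303

0.9963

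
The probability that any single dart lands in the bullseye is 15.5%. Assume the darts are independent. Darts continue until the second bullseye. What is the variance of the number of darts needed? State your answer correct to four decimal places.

Y = total darts until the second success; negative binomial with r=2, p=0.155.
Var(Y) = r(1−p)/p² = 2·0.845 / 0.155² = 70.343392

70.3434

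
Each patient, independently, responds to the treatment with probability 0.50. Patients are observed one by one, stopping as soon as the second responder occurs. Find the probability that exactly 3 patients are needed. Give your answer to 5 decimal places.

Y = trial on which the second success occurs; negative binomial, r=2, p=0.50.
P(Y=3) = C(2,1) · p^2 · (1−p)^1
= 2 · 0.25 · 0.5 = 0.2500000

0.25000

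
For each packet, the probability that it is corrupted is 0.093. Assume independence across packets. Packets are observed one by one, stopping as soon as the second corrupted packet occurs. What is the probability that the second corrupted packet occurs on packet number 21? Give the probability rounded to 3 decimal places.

0.027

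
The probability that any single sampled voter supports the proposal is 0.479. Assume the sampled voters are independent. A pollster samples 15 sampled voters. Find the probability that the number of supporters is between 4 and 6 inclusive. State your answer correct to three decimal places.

0.338

X ~ Binomial(15, 0.479); P(4 ≤ X ≤ 6) = Σ C(15,k) p^k (1−p)^(15−k) over k:
  k=4: C(15,4)·0.479^4·0.521^11 = 0.05517
  k=5: C(15,5)·0.479^5·0.521^10 = 0.11159
  k=6: C(15,6)·0.479^6·0.521^9 = 0.17098
Total = 0.33774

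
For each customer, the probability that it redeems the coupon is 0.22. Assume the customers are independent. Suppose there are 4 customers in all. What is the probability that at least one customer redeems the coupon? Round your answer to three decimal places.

0.630

P(at least one) = 1 − P(none) = 1 − (1 − 0.22)^4
= 1 − 0.37015 = 0.62985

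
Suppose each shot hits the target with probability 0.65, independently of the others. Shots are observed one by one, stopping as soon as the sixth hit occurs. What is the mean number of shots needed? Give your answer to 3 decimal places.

Y = total shots until the sixth success; negative binomial with r=6, p=0.65.
E[Y] = r / p = 6 / 0.65 = 9.23077

9.231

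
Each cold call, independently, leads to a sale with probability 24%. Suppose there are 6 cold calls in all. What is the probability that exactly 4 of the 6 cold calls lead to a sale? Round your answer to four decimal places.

0.0287

X ~ Binomial(n=6, p=0.24).
P(X=4) = C(6,4) · p^4 · (1−p)^2
= 15 · 0.0033178 · 0.5776 = 0.028745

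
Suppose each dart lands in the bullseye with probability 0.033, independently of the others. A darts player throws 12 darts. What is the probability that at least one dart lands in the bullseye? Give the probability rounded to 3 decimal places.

0.331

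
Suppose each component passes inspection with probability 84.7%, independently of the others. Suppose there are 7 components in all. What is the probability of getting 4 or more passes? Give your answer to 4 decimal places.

0.9870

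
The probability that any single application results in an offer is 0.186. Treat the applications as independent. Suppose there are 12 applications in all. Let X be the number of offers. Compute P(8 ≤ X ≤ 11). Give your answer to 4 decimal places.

X ~ Binomial(12, 0.186); P(8 ≤ X ≤ 11) = Σ C(12,k) p^k (1−p)^(12−k) over k:
  k=8: C(12,8)·0.186^8·0.814^4 = 0.000311
  k=9: C(12,9)·0.186^9·0.814^3 = 0.000032
  k=10: C(12,10)·0.186^10·0.814^2 = 0.000002
  k=11: C(12,11)·0.186^11·0.814^1 = 0.000000
Total = 0.000345

0.0003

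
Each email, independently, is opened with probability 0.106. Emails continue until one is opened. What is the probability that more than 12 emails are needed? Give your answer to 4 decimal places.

Y = number of emails to the first success; geometric, p = 0.106.
P(Y > 12) = P(first 12 all fail) = (1−p)^12 = 0.260645

0.2606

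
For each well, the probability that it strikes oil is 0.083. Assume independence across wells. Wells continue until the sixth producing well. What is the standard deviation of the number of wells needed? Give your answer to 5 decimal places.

28.26065

Y = total wells until the sixth success; negative binomial with r=6, p=0.083.
SD(Y) = √[r(1−p)/p²] = √(798.6645377) = 28.2606535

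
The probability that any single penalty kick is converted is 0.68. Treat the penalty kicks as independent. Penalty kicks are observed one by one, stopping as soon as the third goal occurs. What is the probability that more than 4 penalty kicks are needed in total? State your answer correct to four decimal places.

0.3837

Needing more than 4 penalty kicks ⇔ fewer than 3 successes in the first 4. With X ~ Binomial(4, 0.68), P(Y > 4) = P(X ≤ 2).
  k=0: C(4,0)·0.68^0·0.32^4 = 0.010486
  k=1: C(4,1)·0.68^1·0.32^3 = 0.089129
  k=2: C(4,2)·0.68^2·0.32^2 = 0.284099
P(X ≤ 2) = 0.383713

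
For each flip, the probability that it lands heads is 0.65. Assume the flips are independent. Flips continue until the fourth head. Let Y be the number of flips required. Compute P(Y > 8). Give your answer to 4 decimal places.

0.1061

Needing more than 8 flips ⇔ fewer than 4 successes in the first 8. With X ~ Binomial(8, 0.65), P(Y > 8) = P(X ≤ 3).
  k=0: C(8,0)·0.65^0·0.35^8 = 0.000225
  k=1: C(8,1)·0.65^1·0.35^7 = 0.003346
  k=2: C(8,2)·0.65^2·0.35^6 = 0.021747
  k=3: C(8,3)·0.65^3·0.35^5 = 0.080773
P(X ≤ 3) = 0.106091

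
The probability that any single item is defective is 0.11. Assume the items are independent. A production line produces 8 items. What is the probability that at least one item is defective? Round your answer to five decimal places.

P(at least one) = 1 − P(none) = 1 − (1 − 0.11)^8
= 1 − 0.3936589 = 0.6063411

0.60634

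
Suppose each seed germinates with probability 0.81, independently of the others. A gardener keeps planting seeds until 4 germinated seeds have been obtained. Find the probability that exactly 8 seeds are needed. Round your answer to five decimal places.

Y = trial on which the fourth success occurs; negative binomial, r=4, p=0.81.
P(Y=8) = C(7,3) · p^4 · (1−p)^4
= 35 · 0.43047 · 0.0013032 = 0.0196346

0.01963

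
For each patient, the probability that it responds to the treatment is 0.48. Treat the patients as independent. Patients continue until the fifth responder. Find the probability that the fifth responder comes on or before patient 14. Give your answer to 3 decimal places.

Finishing within 14 patients ⇔ at least 5 successes in the first 14. With X ~ Binomial(14, 0.48), P(Y ≤ 14) = 1 − P(X ≤ 4).
  k=0: C(14,0)·0.48^0·0.52^14 = 0.00011
  k=1: C(14,1)·0.48^1·0.52^13 = 0.00137
  k=2: C(14,2)·0.48^2·0.52^12 = 0.00820
  k=3: C(14,3)·0.48^3·0.52^11 = 0.03026
  k=4: C(14,4)·0.48^4·0.52^10 = 0.07681
1 − 0.11674 = 0.88326

0.883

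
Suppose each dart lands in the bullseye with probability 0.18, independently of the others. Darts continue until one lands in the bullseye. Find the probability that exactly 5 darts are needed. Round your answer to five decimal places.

0.08138

Geometric (trials to first success), p = 0.18.
P(Y = 5) = (1−p)^4 · p = 0.45212 · 0.18 = 0.0813819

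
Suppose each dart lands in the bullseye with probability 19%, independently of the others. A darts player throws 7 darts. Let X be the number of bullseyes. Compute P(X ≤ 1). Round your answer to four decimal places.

X ~ Binomial(7, 0.19); P(X ≤ 1) = Σ C(7,k) p^k (1−p)^(7−k) over k:
  k=0: C(7,0)·0.19^0·0.81^7 = 0.228768
  k=1: C(7,1)·0.19^1·0.81^6 = 0.375631
Total = 0.604399

0.6044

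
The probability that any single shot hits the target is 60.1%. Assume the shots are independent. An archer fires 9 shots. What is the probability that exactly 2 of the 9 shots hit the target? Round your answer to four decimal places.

0.0209

X ~ Binomial(n=9, p=0.601).
P(X=2) = C(9,2) · p^2 · (1−p)^7
= 36 · 0.3612 · 0.0016099 = 0.020934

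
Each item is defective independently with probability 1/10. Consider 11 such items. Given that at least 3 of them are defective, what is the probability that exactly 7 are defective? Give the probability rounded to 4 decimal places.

0.0002

X ~ Binomial(11, 0.10). Want P(X=7 | X≥3) = P(X=7) / P(X≥3).
P(X=7) = C(11,7)·0.10^7·0.90^4 = 0.000022
P(X≥3) = 1 − 0.313811 − 0.383546 − 0.213081 = 0.089562
Ratio = 0.000022 / 0.089562 = 0.000242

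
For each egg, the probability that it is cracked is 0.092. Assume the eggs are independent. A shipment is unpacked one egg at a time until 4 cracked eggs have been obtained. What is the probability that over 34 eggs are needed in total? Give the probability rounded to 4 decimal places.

Needing more than 34 eggs ⇔ fewer than 4 successes in the first 34. With X ~ Binomial(34, 0.092), P(Y > 34) = P(X ≤ 3).
  k=0: C(34,0)·0.092^0·0.908^34 = 0.037577
  k=1: C(34,1)·0.092^1·0.908^33 = 0.129449
  k=2: C(34,2)·0.092^2·0.908^32 = 0.216414
  k=3: C(34,3)·0.092^3·0.908^31 = 0.233893
P(X ≤ 3) = 0.617333

0.6173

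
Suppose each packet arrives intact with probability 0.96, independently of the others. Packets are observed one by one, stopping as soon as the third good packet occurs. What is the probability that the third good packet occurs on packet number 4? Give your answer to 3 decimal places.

Y = trial on which the third success occurs; negative binomial, r=3, p=0.96.
P(Y=4) = C(3,2) · p^3 · (1−p)^1
= 3 · 0.88474 · 0.04 = 0.10617

0.106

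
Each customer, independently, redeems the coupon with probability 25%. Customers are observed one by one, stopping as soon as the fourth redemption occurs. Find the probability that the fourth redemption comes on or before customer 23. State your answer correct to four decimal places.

0.8630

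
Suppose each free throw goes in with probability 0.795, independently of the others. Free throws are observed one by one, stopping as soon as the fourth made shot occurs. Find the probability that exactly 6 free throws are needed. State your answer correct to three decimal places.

Y = trial on which the fourth success occurs; negative binomial, r=4, p=0.795.
P(Y=6) = C(5,3) · p^4 · (1−p)^2
= 10 · 0.39946 · 0.042025 = 0.16787

0.168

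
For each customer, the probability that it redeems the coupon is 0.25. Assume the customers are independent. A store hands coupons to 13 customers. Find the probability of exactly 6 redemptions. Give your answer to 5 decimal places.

X ~ Binomial(n=13, p=0.25).
P(X=6) = C(13,6) · p^6 · (1−p)^7
= 1716 · 0.00024414 · 0.13348 = 0.0559224

0.05592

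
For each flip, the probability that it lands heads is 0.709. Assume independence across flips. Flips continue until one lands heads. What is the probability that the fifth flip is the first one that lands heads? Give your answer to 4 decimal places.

Geometric (trials to first success), p = 0.709.
P(Y = 5) = (1−p)^4 · p = 0.0071709 · 0.709 = 0.005084

0.0051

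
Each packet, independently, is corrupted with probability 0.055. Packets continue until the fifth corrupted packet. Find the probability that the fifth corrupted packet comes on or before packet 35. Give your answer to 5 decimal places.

Finishing within 35 packets ⇔ at least 5 successes in the first 35. With X ~ Binomial(35, 0.055), P(Y ≤ 35) = 1 − P(X ≤ 4).
  k=0: C(35,0)·0.055^0·0.945^35 = 0.1380744
  k=1: C(35,1)·0.055^1·0.945^34 = 0.2812628
  k=2: C(35,2)·0.055^2·0.945^33 = 0.2782864
  k=3: C(35,3)·0.055^3·0.945^32 = 0.1781622
  k=4: C(35,4)·0.055^4·0.945^31 = 0.0829538
1 − 0.9587397 = 0.0412603

0.04126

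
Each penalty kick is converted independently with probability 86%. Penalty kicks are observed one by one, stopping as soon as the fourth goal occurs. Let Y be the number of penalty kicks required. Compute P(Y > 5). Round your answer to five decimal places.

Needing more than 5 penalty kicks ⇔ fewer than 4 successes in the first 5. With X ~ Binomial(5, 0.86), P(Y > 5) = P(X ≤ 3).
  k=0: C(5,0)·0.86^0·0.14^5 = 0.0000538
  k=1: C(5,1)·0.86^1·0.14^4 = 0.0016519
  k=2: C(5,2)·0.86^2·0.14^3 = 0.0202946
  k=3: C(5,3)·0.86^3·0.14^2 = 0.1246670
P(X ≤ 3) = 0.1466673

0.14667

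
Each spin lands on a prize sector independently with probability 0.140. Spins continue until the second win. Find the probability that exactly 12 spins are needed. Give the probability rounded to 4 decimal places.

Y = trial on which the second success occurs; negative binomial, r=2, p=0.14.
P(Y=12) = C(11,1) · p^2 · (1−p)^10
= 11 · 0.0196 · 0.2213 = 0.047713

0.0477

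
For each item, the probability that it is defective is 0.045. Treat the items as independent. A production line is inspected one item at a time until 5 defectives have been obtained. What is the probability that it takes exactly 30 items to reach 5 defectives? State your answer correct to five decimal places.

Y = trial on which the fifth success occurs; negative binomial, r=5, p=0.045.
P(Y=30) = C(29,4) · p^5 · (1−p)^25
= 23751 · 1.8453e-07 · 0.31629 = 0.0013862

0.00139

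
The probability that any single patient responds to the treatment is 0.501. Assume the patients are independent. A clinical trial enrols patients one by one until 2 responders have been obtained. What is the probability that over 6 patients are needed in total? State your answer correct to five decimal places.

0.10844

Needing more than 6 patients ⇔ fewer than 2 successes in the first 6. With X ~ Binomial(6, 0.501), P(Y > 6) = P(X ≤ 1).
  k=0: C(6,0)·0.501^0·0.499^6 = 0.0154384
  k=1: C(6,1)·0.501^1·0.499^5 = 0.0930019
P(X ≤ 1) = 0.1084403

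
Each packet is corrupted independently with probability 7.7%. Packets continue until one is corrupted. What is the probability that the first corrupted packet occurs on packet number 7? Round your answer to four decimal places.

Geometric (trials to first success), p = 0.077.
P(Y = 7) = (1−p)^6 · p = 0.61832 · 0.077 = 0.047610

0.0476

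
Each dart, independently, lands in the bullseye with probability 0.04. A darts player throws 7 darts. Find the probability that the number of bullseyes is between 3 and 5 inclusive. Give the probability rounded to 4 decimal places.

0.0020

X ~ Binomial(7, 0.04); P(3 ≤ X ≤ 5) = Σ C(7,k) p^k (1−p)^(7−k) over k:
  k=3: C(7,3)·0.04^3·0.96^4 = 0.001903
  k=4: C(7,4)·0.04^4·0.96^3 = 0.000079
  k=5: C(7,5)·0.04^5·0.96^2 = 0.000002
Total = 0.001984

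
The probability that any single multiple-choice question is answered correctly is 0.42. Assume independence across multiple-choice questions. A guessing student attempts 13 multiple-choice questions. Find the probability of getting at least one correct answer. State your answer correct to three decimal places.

0.999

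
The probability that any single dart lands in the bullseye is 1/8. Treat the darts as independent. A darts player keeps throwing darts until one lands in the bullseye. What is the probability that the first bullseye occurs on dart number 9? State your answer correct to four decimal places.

0.0430

Geometric (trials to first success), p = 0.125.
P(Y = 9) = (1−p)^8 · p = 0.34361 · 0.125 = 0.042951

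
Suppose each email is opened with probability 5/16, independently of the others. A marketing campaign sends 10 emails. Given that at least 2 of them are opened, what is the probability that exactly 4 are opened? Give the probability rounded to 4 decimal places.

0.2433

X ~ Binomial(10, 0.3125). Want P(X=4 | X≥2) = P(X=4) / P(X≥2).
P(X=4) = C(10,4)·0.3125^4·0.6875^6 = 0.211473
P(X≥2) = 1 − 0.023590 − 0.107227 = 0.869183
Ratio = 0.211473 / 0.869183 = 0.243301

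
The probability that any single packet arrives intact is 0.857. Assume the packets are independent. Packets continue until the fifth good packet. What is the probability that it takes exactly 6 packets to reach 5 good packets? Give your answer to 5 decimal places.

0.33053

Y = trial on which the fifth success occurs; negative binomial, r=5, p=0.857.
P(Y=6) = C(5,4) · p^5 · (1−p)^1
= 5 · 0.46228 · 0.143 = 0.3305294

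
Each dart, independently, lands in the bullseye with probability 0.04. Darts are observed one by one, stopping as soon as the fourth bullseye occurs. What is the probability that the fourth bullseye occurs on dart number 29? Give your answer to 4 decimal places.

Y = trial on which the fourth success occurs; negative binomial, r=4, p=0.04.
P(Y=29) = C(28,3) · p^4 · (1−p)^25
= 3276 · 2.56e-06 · 0.3604 = 0.003022

0.0030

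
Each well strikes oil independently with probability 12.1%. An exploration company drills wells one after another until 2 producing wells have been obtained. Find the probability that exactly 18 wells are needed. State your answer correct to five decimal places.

0.03161

Y = trial on which the second success occurs; negative binomial, r=2, p=0.121.
P(Y=18) = C(17,1) · p^2 · (1−p)^16
= 17 · 0.014641 · 0.12701 = 0.0316112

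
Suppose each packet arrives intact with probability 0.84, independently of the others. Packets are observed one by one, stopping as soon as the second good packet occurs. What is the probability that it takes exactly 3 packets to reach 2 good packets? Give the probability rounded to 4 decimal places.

0.2258

Y = trial on which the second success occurs; negative binomial, r=2, p=0.84.
P(Y=3) = C(2,1) · p^2 · (1−p)^1
= 2 · 0.7056 · 0.16 = 0.225792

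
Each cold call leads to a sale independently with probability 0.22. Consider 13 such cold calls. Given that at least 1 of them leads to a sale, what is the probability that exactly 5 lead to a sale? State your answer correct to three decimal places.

0.095

X ~ Binomial(13, 0.22). Want P(X=5 | X≥1) = P(X=5) / P(X≥1).
P(X=5) = C(13,5)·0.22^5·0.78^8 = 0.09088
P(X≥1) = 1 − 0.03956 = 0.96044
Ratio = 0.09088 / 0.96044 = 0.09462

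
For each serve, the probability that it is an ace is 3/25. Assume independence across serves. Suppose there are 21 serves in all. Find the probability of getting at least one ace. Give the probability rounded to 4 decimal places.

P(at least one) = 1 − P(none) = 1 − (1 − 0.12)^21
= 1 − 0.068255 = 0.931745

0.9317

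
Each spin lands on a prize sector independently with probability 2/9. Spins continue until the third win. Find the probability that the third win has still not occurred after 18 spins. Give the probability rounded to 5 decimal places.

Needing more than 18 spins ⇔ fewer than 3 successes in the first 18. With X ~ Binomial(18, 0.222222), P(Y > 18) = P(X ≤ 2).
  k=0: C(18,0)·0.222222^0·0.777778^18 = 0.0108492
  k=1: C(18,1)·0.222222^1·0.777778^17 = 0.0557961
  k=2: C(18,2)·0.222222^2·0.777778^16 = 0.1355049
P(X ≤ 2) = 0.2021502

0.20215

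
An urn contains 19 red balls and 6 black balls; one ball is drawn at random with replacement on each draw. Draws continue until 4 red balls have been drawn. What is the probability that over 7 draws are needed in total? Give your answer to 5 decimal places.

0.06170

Needing more than 7 draws ⇔ fewer than 4 successes in the first 7. With X ~ Binomial(7, 0.76), P(Y > 7) = P(X ≤ 3).
  k=0: C(7,0)·0.76^0·0.24^7 = 0.0000459
  k=1: C(7,1)·0.76^1·0.24^6 = 0.0010167
  k=2: C(7,2)·0.76^2·0.24^5 = 0.0096583
  k=3: C(7,3)·0.76^3·0.24^4 = 0.0509746
P(X ≤ 3) = 0.0616955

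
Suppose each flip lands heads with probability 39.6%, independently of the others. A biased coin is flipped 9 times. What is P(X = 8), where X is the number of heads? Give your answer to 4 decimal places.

X ~ Binomial(n=9, p=0.396).
P(X=8) = C(9,8) · p^8 · (1−p)^1
= 9 · 0.00060473 · 0.604 = 0.003287

0.0033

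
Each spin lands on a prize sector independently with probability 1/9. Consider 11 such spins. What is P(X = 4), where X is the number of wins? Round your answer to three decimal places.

0.022

X ~ Binomial(n=11, p=0.111111).
P(X=4) = C(11,4) · p^4 · (1−p)^7
= 330 · 0.00015242 · 0.43846 = 0.02205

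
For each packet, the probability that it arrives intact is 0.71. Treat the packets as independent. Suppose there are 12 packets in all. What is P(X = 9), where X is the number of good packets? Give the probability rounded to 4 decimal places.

0.2460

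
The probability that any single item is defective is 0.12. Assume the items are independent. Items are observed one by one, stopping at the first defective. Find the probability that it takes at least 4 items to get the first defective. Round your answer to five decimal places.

0.68147

Y = number of items to the first success; geometric, p = 0.12.
P(Y > 3) = P(first 3 all fail) = (1−p)^3 = 0.6814720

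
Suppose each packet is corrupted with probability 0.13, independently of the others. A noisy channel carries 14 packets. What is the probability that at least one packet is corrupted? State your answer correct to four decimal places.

0.8577

P(at least one) = 1 − P(none) = 1 − (1 − 0.13)^14
= 1 − 0.142321 = 0.857679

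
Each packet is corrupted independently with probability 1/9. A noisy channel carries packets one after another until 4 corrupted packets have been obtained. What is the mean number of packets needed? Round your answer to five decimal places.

36.00000

Y = total packets until the fourth success; negative binomial with r=4, p=0.111111.
E[Y] = r / p = 4 / 0.111111 = 36.0000000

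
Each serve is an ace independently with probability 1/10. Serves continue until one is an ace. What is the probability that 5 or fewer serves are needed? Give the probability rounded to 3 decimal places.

Y = number of serves to the first success; geometric, p = 0.10.
P(Y ≤ 5) = 1 − (1−p)^5 = 1 − 0.59049 = 0.40951

0.410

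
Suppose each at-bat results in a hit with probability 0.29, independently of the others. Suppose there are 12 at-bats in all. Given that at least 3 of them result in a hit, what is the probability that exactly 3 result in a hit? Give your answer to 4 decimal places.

X ~ Binomial(12, 0.29). Want P(X=3 | X≥3) = P(X=3) / P(X≥3).
P(X=3) = C(12,3)·0.29^3·0.71^9 = 0.246004
P(X≥3) = 1 − 0.016410 − 0.080431 − 0.180686 = 0.722474
Ratio = 0.246004 / 0.722474 = 0.340502

0.3405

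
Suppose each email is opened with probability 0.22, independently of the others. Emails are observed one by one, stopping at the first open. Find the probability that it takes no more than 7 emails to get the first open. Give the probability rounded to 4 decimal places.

0.8243

Y = number of emails to the first success; geometric, p = 0.22.
P(Y ≤ 7) = 1 − (1−p)^7 = 1 − 0.175656 = 0.824344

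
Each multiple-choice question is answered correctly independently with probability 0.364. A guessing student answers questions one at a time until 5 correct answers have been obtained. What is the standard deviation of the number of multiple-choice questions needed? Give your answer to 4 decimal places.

4.8991

Y = total multiple-choice questions until the fifth success; negative binomial with r=5, p=0.364.
SD(Y) = √[r(1−p)/p²] = √(24.000725) = 4.899053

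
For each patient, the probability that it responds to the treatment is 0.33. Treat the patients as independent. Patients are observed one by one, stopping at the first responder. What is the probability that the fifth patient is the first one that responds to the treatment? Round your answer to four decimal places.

0.0665

Geometric (trials to first success), p = 0.33.
P(Y = 5) = (1−p)^4 · p = 0.20151 · 0.33 = 0.066499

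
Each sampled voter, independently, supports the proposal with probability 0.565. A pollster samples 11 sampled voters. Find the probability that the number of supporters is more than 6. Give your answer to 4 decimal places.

X ~ Binomial(11, 0.565); P(X ≥ 7) = Σ C(11,k) p^k (1−p)^(11−k) over k:
  k=7: C(11,7)·0.565^7·0.435^4 = 0.217175
  k=8: C(11,8)·0.565^8·0.435^3 = 0.141039
  k=9: C(11,9)·0.565^9·0.435^2 = 0.061063
  k=10: C(11,10)·0.565^10·0.435^1 = 0.015862
  k=11: C(11,11)·0.565^11·0.435^0 = 0.001873
Total = 0.437012

0.4370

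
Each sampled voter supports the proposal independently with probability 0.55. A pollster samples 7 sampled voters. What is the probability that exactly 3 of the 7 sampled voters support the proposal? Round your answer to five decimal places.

X ~ Binomial(n=7, p=0.55).
P(X=3) = C(7,3) · p^3 · (1−p)^4
= 35 · 0.16637 · 0.041006 = 0.2387845

0.23878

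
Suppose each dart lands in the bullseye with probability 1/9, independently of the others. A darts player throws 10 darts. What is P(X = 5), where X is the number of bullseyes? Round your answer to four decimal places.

X ~ Binomial(n=10, p=0.111111).
P(X=5) = C(10,5) · p^5 · (1−p)^5
= 252 · 1.6935e-05 · 0.55493 = 0.002368

0.0024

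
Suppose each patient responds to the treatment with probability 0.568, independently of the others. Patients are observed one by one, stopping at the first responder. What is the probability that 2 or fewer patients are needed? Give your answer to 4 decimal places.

Y = number of patients to the first success; geometric, p = 0.568.
P(Y ≤ 2) = 1 − (1−p)^2 = 1 − 0.186624 = 0.813376

0.8134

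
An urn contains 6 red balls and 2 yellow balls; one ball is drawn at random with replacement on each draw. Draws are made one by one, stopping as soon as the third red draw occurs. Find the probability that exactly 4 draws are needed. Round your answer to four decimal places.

0.3164

Y = trial on which the third success occurs; negative binomial, r=3, p=0.75.
P(Y=4) = C(3,2) · p^3 · (1−p)^1
= 3 · 0.42188 · 0.25 = 0.316406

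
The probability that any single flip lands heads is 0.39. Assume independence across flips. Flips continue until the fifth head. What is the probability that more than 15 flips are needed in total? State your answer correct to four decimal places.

Needing more than 15 flips ⇔ fewer than 5 successes in the first 15. With X ~ Binomial(15, 0.39), P(Y > 15) = P(X ≤ 4).
  k=0: C(15,0)·0.39^0·0.61^15 = 0.000602
  k=1: C(15,1)·0.39^1·0.61^14 = 0.005778
  k=2: C(15,2)·0.39^2·0.61^13 = 0.025859
  k=3: C(15,3)·0.39^3·0.61^12 = 0.071641
  k=4: C(15,4)·0.39^4·0.61^11 = 0.137410
P(X ≤ 4) = 0.241291

0.2413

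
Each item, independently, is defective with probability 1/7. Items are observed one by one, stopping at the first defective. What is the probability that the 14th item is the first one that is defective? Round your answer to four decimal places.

Geometric (trials to first success), p = 0.142857.
P(Y = 14) = (1−p)^13 · p = 0.1348 · 0.142857 = 0.019257

0.0193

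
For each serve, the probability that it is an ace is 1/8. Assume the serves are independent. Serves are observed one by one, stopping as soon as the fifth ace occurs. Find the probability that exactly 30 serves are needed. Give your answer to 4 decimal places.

0.0257

Y = trial on which the fifth success occurs; negative binomial, r=5, p=0.125.
P(Y=30) = C(29,4) · p^5 · (1−p)^25
= 23751 · 3.0518e-05 · 0.035498 = 0.025730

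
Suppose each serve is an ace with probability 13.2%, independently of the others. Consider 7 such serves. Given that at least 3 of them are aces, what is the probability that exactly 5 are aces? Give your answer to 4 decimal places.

X ~ Binomial(7, 0.132). Want P(X=5 | X≥3) = P(X=5) / P(X≥3).
P(X=5) = C(7,5)·0.132^5·0.868^2 = 0.000634
P(X≥3) = 1 − 0.371226 − 0.395176 − 0.180288 = 0.053311
Ratio = 0.000634 / 0.053311 = 0.011894

0.0119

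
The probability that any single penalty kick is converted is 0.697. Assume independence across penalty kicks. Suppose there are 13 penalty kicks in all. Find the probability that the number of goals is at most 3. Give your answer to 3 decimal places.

X ~ Binomial(13, 0.697); P(X ≤ 3) = Σ C(13,k) p^k (1−p)^(13−k) over k:
  k=0: C(13,0)·0.697^0·0.303^13 = 0.00000
  k=1: C(13,1)·0.697^1·0.303^12 = 0.00001
  k=2: C(13,2)·0.697^2·0.303^11 = 0.00007
  k=3: C(13,3)·0.697^3·0.303^10 = 0.00063
Total = 0.00071

0.001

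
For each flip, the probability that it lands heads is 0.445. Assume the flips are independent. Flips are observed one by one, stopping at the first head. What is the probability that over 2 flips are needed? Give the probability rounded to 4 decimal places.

0.3080

Y = number of flips to the first success; geometric, p = 0.445.
P(Y > 2) = P(first 2 all fail) = (1−p)^2 = 0.308025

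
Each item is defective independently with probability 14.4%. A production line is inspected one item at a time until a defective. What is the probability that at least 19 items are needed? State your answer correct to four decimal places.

Y = number of items to the first success; geometric, p = 0.144.
P(Y > 18) = P(first 18 all fail) = (1−p)^18 = 0.060887

0.0609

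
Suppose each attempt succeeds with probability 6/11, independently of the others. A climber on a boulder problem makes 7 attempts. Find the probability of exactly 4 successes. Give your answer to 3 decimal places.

0.291

X ~ Binomial(n=7, p=0.545455).
P(X=4) = C(7,4) · p^4 · (1−p)^3
= 35 · 0.088519 · 0.093914 = 0.29096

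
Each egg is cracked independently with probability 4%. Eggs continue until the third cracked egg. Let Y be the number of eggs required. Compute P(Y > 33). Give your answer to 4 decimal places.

0.8558

Needing more than 33 eggs ⇔ fewer than 3 successes in the first 33. With X ~ Binomial(33, 0.04), P(Y > 33) = P(X ≤ 2).
  k=0: C(33,0)·0.04^0·0.96^33 = 0.259986
  k=1: C(33,1)·0.04^1·0.96^32 = 0.357481
  k=2: C(33,2)·0.04^2·0.96^31 = 0.238321
P(X ≤ 2) = 0.855789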